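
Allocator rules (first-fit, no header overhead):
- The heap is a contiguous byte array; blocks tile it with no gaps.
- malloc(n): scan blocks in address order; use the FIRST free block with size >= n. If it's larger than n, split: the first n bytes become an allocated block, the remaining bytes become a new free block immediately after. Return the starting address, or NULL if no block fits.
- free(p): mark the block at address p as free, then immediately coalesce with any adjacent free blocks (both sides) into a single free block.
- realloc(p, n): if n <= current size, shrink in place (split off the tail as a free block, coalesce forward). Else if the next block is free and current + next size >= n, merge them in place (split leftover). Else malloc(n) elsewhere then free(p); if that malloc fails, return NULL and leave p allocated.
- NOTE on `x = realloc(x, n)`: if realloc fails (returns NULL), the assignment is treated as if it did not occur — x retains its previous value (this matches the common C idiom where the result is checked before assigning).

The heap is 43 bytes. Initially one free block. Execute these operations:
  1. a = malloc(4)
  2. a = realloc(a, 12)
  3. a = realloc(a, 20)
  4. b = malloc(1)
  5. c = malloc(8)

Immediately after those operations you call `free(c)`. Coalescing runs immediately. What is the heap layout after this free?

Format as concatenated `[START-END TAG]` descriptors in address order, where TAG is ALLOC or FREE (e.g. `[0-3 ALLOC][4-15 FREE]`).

Op 1: a = malloc(4) -> a = 0; heap: [0-3 ALLOC][4-42 FREE]
Op 2: a = realloc(a, 12) -> a = 0; heap: [0-11 ALLOC][12-42 FREE]
Op 3: a = realloc(a, 20) -> a = 0; heap: [0-19 ALLOC][20-42 FREE]
Op 4: b = malloc(1) -> b = 20; heap: [0-19 ALLOC][20-20 ALLOC][21-42 FREE]
Op 5: c = malloc(8) -> c = 21; heap: [0-19 ALLOC][20-20 ALLOC][21-28 ALLOC][29-42 FREE]
free(c): c = 21 -> block [21-28 ALLOC]; mark free, coalesce with adjacent free neighbors -> [0-19 ALLOC][20-20 ALLOC][21-42 FREE]

Answer: [0-19 ALLOC][20-20 ALLOC][21-42 FREE]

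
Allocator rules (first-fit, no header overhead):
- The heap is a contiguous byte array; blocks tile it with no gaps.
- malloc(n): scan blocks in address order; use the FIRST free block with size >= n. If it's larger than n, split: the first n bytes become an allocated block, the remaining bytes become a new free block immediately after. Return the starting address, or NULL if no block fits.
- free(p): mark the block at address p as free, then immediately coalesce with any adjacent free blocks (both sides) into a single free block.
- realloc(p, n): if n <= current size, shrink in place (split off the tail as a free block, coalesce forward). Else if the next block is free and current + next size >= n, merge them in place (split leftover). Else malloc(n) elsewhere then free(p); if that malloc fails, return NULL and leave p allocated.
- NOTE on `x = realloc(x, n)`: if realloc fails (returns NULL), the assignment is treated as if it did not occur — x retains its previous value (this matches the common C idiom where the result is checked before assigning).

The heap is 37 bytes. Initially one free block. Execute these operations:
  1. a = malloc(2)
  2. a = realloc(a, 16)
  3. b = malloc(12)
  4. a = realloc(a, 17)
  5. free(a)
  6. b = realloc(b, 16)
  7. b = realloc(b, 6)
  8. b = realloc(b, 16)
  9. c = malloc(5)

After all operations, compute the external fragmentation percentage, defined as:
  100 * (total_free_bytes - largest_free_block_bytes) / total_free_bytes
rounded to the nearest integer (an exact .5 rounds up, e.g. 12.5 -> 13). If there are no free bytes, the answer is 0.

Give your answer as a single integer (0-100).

Answer: 31

Derivation:
Op 1: a = malloc(2) -> a = 0; heap: [0-1 ALLOC][2-36 FREE]
Op 2: a = realloc(a, 16) -> a = 0; heap: [0-15 ALLOC][16-36 FREE]
Op 3: b = malloc(12) -> b = 16; heap: [0-15 ALLOC][16-27 ALLOC][28-36 FREE]
Op 4: a = realloc(a, 17) -> NULL (a unchanged); heap: [0-15 ALLOC][16-27 ALLOC][28-36 FREE]
Op 5: free(a) -> (freed a); heap: [0-15 FREE][16-27 ALLOC][28-36 FREE]
Op 6: b = realloc(b, 16) -> b = 16; heap: [0-15 FREE][16-31 ALLOC][32-36 FREE]
Op 7: b = realloc(b, 6) -> b = 16; heap: [0-15 FREE][16-21 ALLOC][22-36 FREE]
Op 8: b = realloc(b, 16) -> b = 16; heap: [0-15 FREE][16-31 ALLOC][32-36 FREE]
Op 9: c = malloc(5) -> c = 0; heap: [0-4 ALLOC][5-15 FREE][16-31 ALLOC][32-36 FREE]
Free blocks: [11 5] total_free=16 largest=11 -> 100*(16-11)/16 = 500/16 = 31.25 -> rounds to 31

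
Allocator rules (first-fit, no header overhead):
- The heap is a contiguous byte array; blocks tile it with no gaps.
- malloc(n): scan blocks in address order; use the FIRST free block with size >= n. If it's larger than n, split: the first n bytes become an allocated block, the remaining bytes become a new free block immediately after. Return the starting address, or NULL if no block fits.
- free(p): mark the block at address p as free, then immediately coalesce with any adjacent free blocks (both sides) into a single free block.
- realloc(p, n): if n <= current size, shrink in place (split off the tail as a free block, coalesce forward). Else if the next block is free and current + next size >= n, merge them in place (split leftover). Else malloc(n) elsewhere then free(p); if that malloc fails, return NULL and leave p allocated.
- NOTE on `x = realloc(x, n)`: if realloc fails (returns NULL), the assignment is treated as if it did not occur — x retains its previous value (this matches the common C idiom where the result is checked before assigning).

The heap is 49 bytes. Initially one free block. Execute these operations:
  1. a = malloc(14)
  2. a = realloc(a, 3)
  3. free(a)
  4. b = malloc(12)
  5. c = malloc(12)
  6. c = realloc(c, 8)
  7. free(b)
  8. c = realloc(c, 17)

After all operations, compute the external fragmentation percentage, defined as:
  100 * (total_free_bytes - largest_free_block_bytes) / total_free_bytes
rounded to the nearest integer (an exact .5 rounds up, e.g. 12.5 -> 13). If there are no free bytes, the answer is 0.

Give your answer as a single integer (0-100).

Op 1: a = malloc(14) -> a = 0; heap: [0-13 ALLOC][14-48 FREE]
Op 2: a = realloc(a, 3) -> a = 0; heap: [0-2 ALLOC][3-48 FREE]
Op 3: free(a) -> (freed a); heap: [0-48 FREE]
Op 4: b = malloc(12) -> b = 0; heap: [0-11 ALLOC][12-48 FREE]
Op 5: c = malloc(12) -> c = 12; heap: [0-11 ALLOC][12-23 ALLOC][24-48 FREE]
Op 6: c = realloc(c, 8) -> c = 12; heap: [0-11 ALLOC][12-19 ALLOC][20-48 FREE]
Op 7: free(b) -> (freed b); heap: [0-11 FREE][12-19 ALLOC][20-48 FREE]
Op 8: c = realloc(c, 17) -> c = 12; heap: [0-11 FREE][12-28 ALLOC][29-48 FREE]
Free blocks: [12 20] total_free=32 largest=20 -> 100*(32-20)/32 = 1200/32 = 37.5 -> rounds to 38

Answer: 38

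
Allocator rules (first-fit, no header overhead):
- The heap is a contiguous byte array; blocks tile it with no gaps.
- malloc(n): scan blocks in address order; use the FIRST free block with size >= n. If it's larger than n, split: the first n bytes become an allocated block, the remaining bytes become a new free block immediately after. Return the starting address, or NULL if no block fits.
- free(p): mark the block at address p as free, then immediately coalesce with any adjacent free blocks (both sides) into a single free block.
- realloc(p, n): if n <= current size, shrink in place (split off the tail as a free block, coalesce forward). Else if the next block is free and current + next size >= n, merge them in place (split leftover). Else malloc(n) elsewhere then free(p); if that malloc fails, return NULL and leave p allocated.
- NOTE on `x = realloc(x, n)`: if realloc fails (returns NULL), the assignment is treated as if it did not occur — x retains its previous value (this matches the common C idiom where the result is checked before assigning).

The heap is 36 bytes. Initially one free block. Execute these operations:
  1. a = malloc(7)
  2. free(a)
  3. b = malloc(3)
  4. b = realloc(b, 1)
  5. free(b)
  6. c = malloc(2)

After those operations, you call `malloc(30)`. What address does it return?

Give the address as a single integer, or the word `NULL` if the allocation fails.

Answer: 2

Derivation:
Op 1: a = malloc(7) -> a = 0; heap: [0-6 ALLOC][7-35 FREE]
Op 2: free(a) -> (freed a); heap: [0-35 FREE]
Op 3: b = malloc(3) -> b = 0; heap: [0-2 ALLOC][3-35 FREE]
Op 4: b = realloc(b, 1) -> b = 0; heap: [0-0 ALLOC][1-35 FREE]
Op 5: free(b) -> (freed b); heap: [0-35 FREE]
Op 6: c = malloc(2) -> c = 0; heap: [0-1 ALLOC][2-35 FREE]
malloc(30): first-fit scan over [0-1 ALLOC][2-35 FREE] -> 2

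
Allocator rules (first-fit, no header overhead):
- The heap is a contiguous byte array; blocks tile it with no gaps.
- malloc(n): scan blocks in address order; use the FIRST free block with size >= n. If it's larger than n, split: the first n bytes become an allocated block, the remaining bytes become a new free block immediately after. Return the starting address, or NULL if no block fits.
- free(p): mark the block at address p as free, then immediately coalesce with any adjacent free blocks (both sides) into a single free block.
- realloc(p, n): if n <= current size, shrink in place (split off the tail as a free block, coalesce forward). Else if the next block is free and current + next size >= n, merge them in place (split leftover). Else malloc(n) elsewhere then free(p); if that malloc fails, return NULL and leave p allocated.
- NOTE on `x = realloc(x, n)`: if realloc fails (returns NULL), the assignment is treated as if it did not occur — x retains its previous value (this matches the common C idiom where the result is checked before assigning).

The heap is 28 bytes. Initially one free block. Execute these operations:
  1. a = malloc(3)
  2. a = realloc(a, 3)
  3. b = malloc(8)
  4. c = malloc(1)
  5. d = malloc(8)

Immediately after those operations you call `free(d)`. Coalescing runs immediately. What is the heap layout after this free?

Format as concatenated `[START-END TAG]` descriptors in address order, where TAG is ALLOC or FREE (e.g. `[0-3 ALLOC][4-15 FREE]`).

Op 1: a = malloc(3) -> a = 0; heap: [0-2 ALLOC][3-27 FREE]
Op 2: a = realloc(a, 3) -> a = 0; heap: [0-2 ALLOC][3-27 FREE]
Op 3: b = malloc(8) -> b = 3; heap: [0-2 ALLOC][3-10 ALLOC][11-27 FREE]
Op 4: c = malloc(1) -> c = 11; heap: [0-2 ALLOC][3-10 ALLOC][11-11 ALLOC][12-27 FREE]
Op 5: d = malloc(8) -> d = 12; heap: [0-2 ALLOC][3-10 ALLOC][11-11 ALLOC][12-19 ALLOC][20-27 FREE]
free(d): d = 12 -> block [12-19 ALLOC]; mark free, coalesce with adjacent free neighbors -> [0-2 ALLOC][3-10 ALLOC][11-11 ALLOC][12-27 FREE]

Answer: [0-2 ALLOC][3-10 ALLOC][11-11 ALLOC][12-27 FREE]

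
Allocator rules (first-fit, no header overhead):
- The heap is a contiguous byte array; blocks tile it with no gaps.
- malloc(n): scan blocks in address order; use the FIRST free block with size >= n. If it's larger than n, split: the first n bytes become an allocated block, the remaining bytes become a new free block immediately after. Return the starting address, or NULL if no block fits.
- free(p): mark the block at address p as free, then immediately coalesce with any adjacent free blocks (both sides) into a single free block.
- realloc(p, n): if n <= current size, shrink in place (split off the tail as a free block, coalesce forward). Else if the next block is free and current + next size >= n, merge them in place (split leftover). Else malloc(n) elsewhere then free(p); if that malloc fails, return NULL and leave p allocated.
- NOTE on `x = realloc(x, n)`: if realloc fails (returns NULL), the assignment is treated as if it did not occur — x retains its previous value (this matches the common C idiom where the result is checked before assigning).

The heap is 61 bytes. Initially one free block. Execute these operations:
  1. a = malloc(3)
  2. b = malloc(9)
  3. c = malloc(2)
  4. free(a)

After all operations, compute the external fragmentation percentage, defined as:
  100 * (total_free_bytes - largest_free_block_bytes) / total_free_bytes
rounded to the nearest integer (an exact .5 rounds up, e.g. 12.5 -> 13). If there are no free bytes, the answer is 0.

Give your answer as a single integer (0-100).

Answer: 6

Derivation:
Op 1: a = malloc(3) -> a = 0; heap: [0-2 ALLOC][3-60 FREE]
Op 2: b = malloc(9) -> b = 3; heap: [0-2 ALLOC][3-11 ALLOC][12-60 FREE]
Op 3: c = malloc(2) -> c = 12; heap: [0-2 ALLOC][3-11 ALLOC][12-13 ALLOC][14-60 FREE]
Op 4: free(a) -> (freed a); heap: [0-2 FREE][3-11 ALLOC][12-13 ALLOC][14-60 FREE]
Free blocks: [3 47] total_free=50 largest=47 -> 100*(50-47)/50 = 300/50 = 6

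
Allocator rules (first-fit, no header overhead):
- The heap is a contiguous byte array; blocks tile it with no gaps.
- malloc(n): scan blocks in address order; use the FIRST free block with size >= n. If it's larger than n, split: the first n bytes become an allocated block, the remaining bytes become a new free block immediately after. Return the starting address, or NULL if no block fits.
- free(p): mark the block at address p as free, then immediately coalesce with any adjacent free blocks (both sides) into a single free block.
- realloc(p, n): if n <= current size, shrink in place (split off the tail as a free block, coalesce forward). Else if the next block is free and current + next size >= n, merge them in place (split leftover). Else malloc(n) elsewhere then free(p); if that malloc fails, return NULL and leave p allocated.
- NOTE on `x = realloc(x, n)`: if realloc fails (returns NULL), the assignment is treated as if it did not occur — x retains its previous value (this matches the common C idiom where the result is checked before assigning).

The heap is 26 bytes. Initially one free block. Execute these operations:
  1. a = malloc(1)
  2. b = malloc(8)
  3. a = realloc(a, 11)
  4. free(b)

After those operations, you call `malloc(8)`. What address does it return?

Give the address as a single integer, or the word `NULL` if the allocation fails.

Answer: 0

Derivation:
Op 1: a = malloc(1) -> a = 0; heap: [0-0 ALLOC][1-25 FREE]
Op 2: b = malloc(8) -> b = 1; heap: [0-0 ALLOC][1-8 ALLOC][9-25 FREE]
Op 3: a = realloc(a, 11) -> a = 9; heap: [0-0 FREE][1-8 ALLOC][9-19 ALLOC][20-25 FREE]
Op 4: free(b) -> (freed b); heap: [0-8 FREE][9-19 ALLOC][20-25 FREE]
malloc(8): first-fit scan over [0-8 FREE][9-19 ALLOC][20-25 FREE] -> 0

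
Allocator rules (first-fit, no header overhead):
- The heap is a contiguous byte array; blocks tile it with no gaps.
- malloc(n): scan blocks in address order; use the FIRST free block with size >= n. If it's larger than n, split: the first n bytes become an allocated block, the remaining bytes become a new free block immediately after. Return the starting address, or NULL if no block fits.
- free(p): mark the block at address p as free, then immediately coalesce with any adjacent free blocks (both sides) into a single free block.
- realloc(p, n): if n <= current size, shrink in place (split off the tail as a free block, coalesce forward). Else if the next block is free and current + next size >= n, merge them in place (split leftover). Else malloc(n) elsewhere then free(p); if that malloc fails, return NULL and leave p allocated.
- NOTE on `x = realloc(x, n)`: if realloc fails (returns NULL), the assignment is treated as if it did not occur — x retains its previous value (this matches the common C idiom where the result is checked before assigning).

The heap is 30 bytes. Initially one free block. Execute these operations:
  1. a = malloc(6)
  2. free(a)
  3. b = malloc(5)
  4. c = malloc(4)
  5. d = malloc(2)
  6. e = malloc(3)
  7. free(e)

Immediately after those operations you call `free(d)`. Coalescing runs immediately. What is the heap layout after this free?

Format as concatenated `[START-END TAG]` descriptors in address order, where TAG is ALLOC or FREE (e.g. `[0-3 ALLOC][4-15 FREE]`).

Answer: [0-4 ALLOC][5-8 ALLOC][9-29 FREE]

Derivation:
Op 1: a = malloc(6) -> a = 0; heap: [0-5 ALLOC][6-29 FREE]
Op 2: free(a) -> (freed a); heap: [0-29 FREE]
Op 3: b = malloc(5) -> b = 0; heap: [0-4 ALLOC][5-29 FREE]
Op 4: c = malloc(4) -> c = 5; heap: [0-4 ALLOC][5-8 ALLOC][9-29 FREE]
Op 5: d = malloc(2) -> d = 9; heap: [0-4 ALLOC][5-8 ALLOC][9-10 ALLOC][11-29 FREE]
Op 6: e = malloc(3) -> e = 11; heap: [0-4 ALLOC][5-8 ALLOC][9-10 ALLOC][11-13 ALLOC][14-29 FREE]
Op 7: free(e) -> (freed e); heap: [0-4 ALLOC][5-8 ALLOC][9-10 ALLOC][11-29 FREE]
free(d): d = 9 -> block [9-10 ALLOC]; mark free, coalesce with adjacent free neighbors -> [0-4 ALLOC][5-8 ALLOC][9-29 FREE]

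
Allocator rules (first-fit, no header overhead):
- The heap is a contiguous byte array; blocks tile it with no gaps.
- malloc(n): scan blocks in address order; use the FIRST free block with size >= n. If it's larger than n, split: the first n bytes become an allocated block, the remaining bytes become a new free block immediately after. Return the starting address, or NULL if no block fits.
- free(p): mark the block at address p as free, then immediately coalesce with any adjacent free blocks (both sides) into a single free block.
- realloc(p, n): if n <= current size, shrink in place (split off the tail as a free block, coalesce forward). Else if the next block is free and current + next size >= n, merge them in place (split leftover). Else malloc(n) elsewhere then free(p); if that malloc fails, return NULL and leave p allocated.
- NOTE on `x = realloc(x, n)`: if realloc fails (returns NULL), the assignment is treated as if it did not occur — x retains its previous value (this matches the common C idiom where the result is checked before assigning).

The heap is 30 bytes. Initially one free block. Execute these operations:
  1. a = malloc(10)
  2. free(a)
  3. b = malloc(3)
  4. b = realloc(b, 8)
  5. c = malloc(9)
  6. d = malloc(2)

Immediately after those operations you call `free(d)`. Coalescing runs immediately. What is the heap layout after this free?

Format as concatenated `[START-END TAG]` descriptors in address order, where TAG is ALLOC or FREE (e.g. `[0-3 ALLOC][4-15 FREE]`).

Op 1: a = malloc(10) -> a = 0; heap: [0-9 ALLOC][10-29 FREE]
Op 2: free(a) -> (freed a); heap: [0-29 FREE]
Op 3: b = malloc(3) -> b = 0; heap: [0-2 ALLOC][3-29 FREE]
Op 4: b = realloc(b, 8) -> b = 0; heap: [0-7 ALLOC][8-29 FREE]
Op 5: c = malloc(9) -> c = 8; heap: [0-7 ALLOC][8-16 ALLOC][17-29 FREE]
Op 6: d = malloc(2) -> d = 17; heap: [0-7 ALLOC][8-16 ALLOC][17-18 ALLOC][19-29 FREE]
free(d): d = 17 -> block [17-18 ALLOC]; mark free, coalesce with adjacent free neighbors -> [0-7 ALLOC][8-16 ALLOC][17-29 FREE]

Answer: [0-7 ALLOC][8-16 ALLOC][17-29 FREE]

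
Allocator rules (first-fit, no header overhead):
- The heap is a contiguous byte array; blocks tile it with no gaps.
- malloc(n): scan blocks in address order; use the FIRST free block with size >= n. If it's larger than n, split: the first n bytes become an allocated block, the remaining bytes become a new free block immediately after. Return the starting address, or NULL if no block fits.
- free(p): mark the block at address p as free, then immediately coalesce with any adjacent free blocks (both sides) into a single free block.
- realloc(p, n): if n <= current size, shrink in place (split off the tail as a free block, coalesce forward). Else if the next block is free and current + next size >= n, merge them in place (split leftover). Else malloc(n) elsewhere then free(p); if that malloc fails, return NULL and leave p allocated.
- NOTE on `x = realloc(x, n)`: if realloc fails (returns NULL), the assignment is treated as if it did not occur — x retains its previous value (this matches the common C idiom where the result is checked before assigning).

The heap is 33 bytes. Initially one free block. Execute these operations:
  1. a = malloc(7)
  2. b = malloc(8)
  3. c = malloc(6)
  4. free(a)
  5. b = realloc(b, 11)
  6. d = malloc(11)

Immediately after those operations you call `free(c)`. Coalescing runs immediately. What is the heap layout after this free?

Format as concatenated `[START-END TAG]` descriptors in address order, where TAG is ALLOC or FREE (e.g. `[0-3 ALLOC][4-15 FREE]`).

Op 1: a = malloc(7) -> a = 0; heap: [0-6 ALLOC][7-32 FREE]
Op 2: b = malloc(8) -> b = 7; heap: [0-6 ALLOC][7-14 ALLOC][15-32 FREE]
Op 3: c = malloc(6) -> c = 15; heap: [0-6 ALLOC][7-14 ALLOC][15-20 ALLOC][21-32 FREE]
Op 4: free(a) -> (freed a); heap: [0-6 FREE][7-14 ALLOC][15-20 ALLOC][21-32 FREE]
Op 5: b = realloc(b, 11) -> b = 21; heap: [0-14 FREE][15-20 ALLOC][21-31 ALLOC][32-32 FREE]
Op 6: d = malloc(11) -> d = 0; heap: [0-10 ALLOC][11-14 FREE][15-20 ALLOC][21-31 ALLOC][32-32 FREE]
free(c): c = 15 -> block [15-20 ALLOC]; mark free, coalesce with adjacent free neighbors -> [0-10 ALLOC][11-20 FREE][21-31 ALLOC][32-32 FREE]

Answer: [0-10 ALLOC][11-20 FREE][21-31 ALLOC][32-32 FREE]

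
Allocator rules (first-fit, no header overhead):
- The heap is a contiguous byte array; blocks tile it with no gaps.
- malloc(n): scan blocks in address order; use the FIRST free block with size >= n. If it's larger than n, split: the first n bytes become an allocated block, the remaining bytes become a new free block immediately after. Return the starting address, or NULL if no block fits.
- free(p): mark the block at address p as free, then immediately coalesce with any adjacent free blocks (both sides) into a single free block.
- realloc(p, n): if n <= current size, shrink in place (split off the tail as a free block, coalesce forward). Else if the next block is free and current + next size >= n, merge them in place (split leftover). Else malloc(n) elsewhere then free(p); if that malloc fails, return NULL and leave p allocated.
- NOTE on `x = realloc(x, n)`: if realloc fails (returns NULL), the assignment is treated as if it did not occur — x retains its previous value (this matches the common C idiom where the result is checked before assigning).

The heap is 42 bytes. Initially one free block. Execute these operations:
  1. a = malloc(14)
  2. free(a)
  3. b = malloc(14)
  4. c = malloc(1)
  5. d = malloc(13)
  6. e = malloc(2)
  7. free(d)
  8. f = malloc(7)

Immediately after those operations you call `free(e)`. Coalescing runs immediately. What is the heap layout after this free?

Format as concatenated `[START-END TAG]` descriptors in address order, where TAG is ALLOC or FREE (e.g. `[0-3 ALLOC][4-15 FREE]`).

Answer: [0-13 ALLOC][14-14 ALLOC][15-21 ALLOC][22-41 FREE]

Derivation:
Op 1: a = malloc(14) -> a = 0; heap: [0-13 ALLOC][14-41 FREE]
Op 2: free(a) -> (freed a); heap: [0-41 FREE]
Op 3: b = malloc(14) -> b = 0; heap: [0-13 ALLOC][14-41 FREE]
Op 4: c = malloc(1) -> c = 14; heap: [0-13 ALLOC][14-14 ALLOC][15-41 FREE]
Op 5: d = malloc(13) -> d = 15; heap: [0-13 ALLOC][14-14 ALLOC][15-27 ALLOC][28-41 FREE]
Op 6: e = malloc(2) -> e = 28; heap: [0-13 ALLOC][14-14 ALLOC][15-27 ALLOC][28-29 ALLOC][30-41 FREE]
Op 7: free(d) -> (freed d); heap: [0-13 ALLOC][14-14 ALLOC][15-27 FREE][28-29 ALLOC][30-41 FREE]
Op 8: f = malloc(7) -> f = 15; heap: [0-13 ALLOC][14-14 ALLOC][15-21 ALLOC][22-27 FREE][28-29 ALLOC][30-41 FREE]
free(e): e = 28 -> block [28-29 ALLOC]; mark free, coalesce with adjacent free neighbors -> [0-13 ALLOC][14-14 ALLOC][15-21 ALLOC][22-41 FREE]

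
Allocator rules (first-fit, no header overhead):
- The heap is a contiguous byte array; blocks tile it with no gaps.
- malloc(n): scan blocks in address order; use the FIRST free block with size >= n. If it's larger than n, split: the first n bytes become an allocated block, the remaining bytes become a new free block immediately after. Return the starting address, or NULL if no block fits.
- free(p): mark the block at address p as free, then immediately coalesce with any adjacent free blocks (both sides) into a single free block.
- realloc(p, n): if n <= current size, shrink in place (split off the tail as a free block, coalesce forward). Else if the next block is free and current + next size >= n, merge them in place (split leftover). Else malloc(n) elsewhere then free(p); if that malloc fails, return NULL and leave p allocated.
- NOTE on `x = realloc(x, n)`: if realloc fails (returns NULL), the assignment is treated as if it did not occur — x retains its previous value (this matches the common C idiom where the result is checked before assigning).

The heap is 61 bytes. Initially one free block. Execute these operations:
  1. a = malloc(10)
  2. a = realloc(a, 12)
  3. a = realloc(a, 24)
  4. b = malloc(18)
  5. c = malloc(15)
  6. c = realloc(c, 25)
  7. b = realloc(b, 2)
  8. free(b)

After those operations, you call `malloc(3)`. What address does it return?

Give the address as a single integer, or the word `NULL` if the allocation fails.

Op 1: a = malloc(10) -> a = 0; heap: [0-9 ALLOC][10-60 FREE]
Op 2: a = realloc(a, 12) -> a = 0; heap: [0-11 ALLOC][12-60 FREE]
Op 3: a = realloc(a, 24) -> a = 0; heap: [0-23 ALLOC][24-60 FREE]
Op 4: b = malloc(18) -> b = 24; heap: [0-23 ALLOC][24-41 ALLOC][42-60 FREE]
Op 5: c = malloc(15) -> c = 42; heap: [0-23 ALLOC][24-41 ALLOC][42-56 ALLOC][57-60 FREE]
Op 6: c = realloc(c, 25) -> NULL (c unchanged); heap: [0-23 ALLOC][24-41 ALLOC][42-56 ALLOC][57-60 FREE]
Op 7: b = realloc(b, 2) -> b = 24; heap: [0-23 ALLOC][24-25 ALLOC][26-41 FREE][42-56 ALLOC][57-60 FREE]
Op 8: free(b) -> (freed b); heap: [0-23 ALLOC][24-41 FREE][42-56 ALLOC][57-60 FREE]
malloc(3): first-fit scan over [0-23 ALLOC][24-41 FREE][42-56 ALLOC][57-60 FREE] -> 24

Answer: 24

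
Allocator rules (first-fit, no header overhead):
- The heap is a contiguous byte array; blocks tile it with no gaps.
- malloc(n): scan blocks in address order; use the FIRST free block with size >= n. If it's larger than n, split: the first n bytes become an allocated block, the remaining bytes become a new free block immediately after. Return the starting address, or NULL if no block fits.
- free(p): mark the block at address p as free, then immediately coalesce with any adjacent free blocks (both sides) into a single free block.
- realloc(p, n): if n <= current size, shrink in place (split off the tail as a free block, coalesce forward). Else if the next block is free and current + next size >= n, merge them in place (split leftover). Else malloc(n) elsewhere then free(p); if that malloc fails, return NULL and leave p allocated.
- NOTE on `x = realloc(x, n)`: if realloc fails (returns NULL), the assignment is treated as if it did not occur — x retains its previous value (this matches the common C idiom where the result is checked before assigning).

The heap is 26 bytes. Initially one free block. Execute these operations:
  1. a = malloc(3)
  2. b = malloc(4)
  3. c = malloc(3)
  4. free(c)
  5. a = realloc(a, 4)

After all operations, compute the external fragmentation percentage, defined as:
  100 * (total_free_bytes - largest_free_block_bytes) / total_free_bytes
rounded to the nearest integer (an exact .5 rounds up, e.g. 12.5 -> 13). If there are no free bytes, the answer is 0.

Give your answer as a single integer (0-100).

Op 1: a = malloc(3) -> a = 0; heap: [0-2 ALLOC][3-25 FREE]
Op 2: b = malloc(4) -> b = 3; heap: [0-2 ALLOC][3-6 ALLOC][7-25 FREE]
Op 3: c = malloc(3) -> c = 7; heap: [0-2 ALLOC][3-6 ALLOC][7-9 ALLOC][10-25 FREE]
Op 4: free(c) -> (freed c); heap: [0-2 ALLOC][3-6 ALLOC][7-25 FREE]
Op 5: a = realloc(a, 4) -> a = 7; heap: [0-2 FREE][3-6 ALLOC][7-10 ALLOC][11-25 FREE]
Free blocks: [3 15] total_free=18 largest=15 -> 100*(18-15)/18 = 300/18 ≈ 16.667 -> rounds to 17

Answer: 17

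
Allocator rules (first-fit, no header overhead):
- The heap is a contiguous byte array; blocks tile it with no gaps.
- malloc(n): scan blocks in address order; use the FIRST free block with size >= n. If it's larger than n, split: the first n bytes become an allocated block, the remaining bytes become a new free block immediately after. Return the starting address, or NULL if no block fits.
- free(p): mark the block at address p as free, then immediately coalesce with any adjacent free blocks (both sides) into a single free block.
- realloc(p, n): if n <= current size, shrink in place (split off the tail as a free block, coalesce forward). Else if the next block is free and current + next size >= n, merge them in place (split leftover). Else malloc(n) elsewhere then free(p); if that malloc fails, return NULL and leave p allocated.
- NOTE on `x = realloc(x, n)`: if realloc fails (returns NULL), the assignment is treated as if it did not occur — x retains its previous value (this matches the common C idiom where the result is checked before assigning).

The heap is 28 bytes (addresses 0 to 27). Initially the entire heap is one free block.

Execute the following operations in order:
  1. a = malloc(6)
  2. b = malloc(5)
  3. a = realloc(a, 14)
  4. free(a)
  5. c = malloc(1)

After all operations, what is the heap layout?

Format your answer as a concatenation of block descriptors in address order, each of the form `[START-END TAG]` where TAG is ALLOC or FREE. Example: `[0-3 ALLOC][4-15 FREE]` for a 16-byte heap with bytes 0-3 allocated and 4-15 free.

Answer: [0-0 ALLOC][1-5 FREE][6-10 ALLOC][11-27 FREE]

Derivation:
Op 1: a = malloc(6) -> a = 0; heap: [0-5 ALLOC][6-27 FREE]
Op 2: b = malloc(5) -> b = 6; heap: [0-5 ALLOC][6-10 ALLOC][11-27 FREE]
Op 3: a = realloc(a, 14) -> a = 11; heap: [0-5 FREE][6-10 ALLOC][11-24 ALLOC][25-27 FREE]
Op 4: free(a) -> (freed a); heap: [0-5 FREE][6-10 ALLOC][11-27 FREE]
Op 5: c = malloc(1) -> c = 0; heap: [0-0 ALLOC][1-5 FREE][6-10 ALLOC][11-27 FREE]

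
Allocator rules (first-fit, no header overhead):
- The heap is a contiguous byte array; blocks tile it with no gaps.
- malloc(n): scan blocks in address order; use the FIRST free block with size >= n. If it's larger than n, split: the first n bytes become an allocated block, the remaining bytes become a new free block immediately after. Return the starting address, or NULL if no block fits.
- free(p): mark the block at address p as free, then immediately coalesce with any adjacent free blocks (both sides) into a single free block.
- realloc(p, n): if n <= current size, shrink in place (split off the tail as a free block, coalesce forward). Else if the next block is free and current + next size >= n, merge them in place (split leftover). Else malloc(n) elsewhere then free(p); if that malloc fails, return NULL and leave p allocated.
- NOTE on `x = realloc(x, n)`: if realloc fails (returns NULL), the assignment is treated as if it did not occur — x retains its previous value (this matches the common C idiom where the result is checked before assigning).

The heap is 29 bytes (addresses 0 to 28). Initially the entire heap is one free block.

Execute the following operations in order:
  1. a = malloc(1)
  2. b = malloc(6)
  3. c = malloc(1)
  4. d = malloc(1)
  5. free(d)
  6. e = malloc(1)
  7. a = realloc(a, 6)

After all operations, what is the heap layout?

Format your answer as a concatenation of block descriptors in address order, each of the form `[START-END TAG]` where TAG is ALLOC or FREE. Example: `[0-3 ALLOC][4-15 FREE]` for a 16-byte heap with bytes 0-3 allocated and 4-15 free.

Answer: [0-0 FREE][1-6 ALLOC][7-7 ALLOC][8-8 ALLOC][9-14 ALLOC][15-28 FREE]

Derivation:
Op 1: a = malloc(1) -> a = 0; heap: [0-0 ALLOC][1-28 FREE]
Op 2: b = malloc(6) -> b = 1; heap: [0-0 ALLOC][1-6 ALLOC][7-28 FREE]
Op 3: c = malloc(1) -> c = 7; heap: [0-0 ALLOC][1-6 ALLOC][7-7 ALLOC][8-28 FREE]
Op 4: d = malloc(1) -> d = 8; heap: [0-0 ALLOC][1-6 ALLOC][7-7 ALLOC][8-8 ALLOC][9-28 FREE]
Op 5: free(d) -> (freed d); heap: [0-0 ALLOC][1-6 ALLOC][7-7 ALLOC][8-28 FREE]
Op 6: e = malloc(1) -> e = 8; heap: [0-0 ALLOC][1-6 ALLOC][7-7 ALLOC][8-8 ALLOC][9-28 FREE]
Op 7: a = realloc(a, 6) -> a = 9; heap: [0-0 FREE][1-6 ALLOC][7-7 ALLOC][8-8 ALLOC][9-14 ALLOC][15-28 FREE]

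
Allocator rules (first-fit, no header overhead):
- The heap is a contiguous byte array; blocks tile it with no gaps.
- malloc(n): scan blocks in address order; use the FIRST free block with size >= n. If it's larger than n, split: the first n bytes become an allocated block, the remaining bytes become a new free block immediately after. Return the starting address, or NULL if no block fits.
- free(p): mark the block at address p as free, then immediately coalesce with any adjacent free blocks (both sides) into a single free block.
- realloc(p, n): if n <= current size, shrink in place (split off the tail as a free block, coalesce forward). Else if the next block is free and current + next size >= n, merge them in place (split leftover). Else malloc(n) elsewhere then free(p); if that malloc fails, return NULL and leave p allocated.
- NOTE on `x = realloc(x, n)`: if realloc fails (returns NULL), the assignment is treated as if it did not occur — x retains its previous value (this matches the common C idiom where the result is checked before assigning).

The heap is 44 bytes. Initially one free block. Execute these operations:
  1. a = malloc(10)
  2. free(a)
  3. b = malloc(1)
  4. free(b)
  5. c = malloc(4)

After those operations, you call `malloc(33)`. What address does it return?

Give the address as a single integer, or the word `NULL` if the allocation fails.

Op 1: a = malloc(10) -> a = 0; heap: [0-9 ALLOC][10-43 FREE]
Op 2: free(a) -> (freed a); heap: [0-43 FREE]
Op 3: b = malloc(1) -> b = 0; heap: [0-0 ALLOC][1-43 FREE]
Op 4: free(b) -> (freed b); heap: [0-43 FREE]
Op 5: c = malloc(4) -> c = 0; heap: [0-3 ALLOC][4-43 FREE]
malloc(33): first-fit scan over [0-3 ALLOC][4-43 FREE] -> 4

Answer: 4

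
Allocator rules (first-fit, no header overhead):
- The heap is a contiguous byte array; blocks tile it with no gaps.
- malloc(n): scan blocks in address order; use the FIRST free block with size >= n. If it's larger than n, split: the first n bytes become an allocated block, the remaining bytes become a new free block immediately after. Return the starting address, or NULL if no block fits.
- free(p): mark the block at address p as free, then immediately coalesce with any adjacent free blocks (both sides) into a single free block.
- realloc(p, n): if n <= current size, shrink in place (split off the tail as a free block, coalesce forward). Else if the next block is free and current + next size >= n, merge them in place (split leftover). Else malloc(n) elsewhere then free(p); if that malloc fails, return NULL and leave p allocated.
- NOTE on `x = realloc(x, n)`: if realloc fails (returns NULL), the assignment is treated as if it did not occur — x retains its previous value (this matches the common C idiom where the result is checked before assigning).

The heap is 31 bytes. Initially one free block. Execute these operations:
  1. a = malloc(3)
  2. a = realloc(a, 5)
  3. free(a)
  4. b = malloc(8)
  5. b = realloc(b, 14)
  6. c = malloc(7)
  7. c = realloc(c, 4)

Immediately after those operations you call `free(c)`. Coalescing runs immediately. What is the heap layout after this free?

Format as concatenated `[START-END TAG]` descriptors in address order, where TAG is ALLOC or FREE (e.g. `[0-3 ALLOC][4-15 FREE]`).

Answer: [0-13 ALLOC][14-30 FREE]

Derivation:
Op 1: a = malloc(3) -> a = 0; heap: [0-2 ALLOC][3-30 FREE]
Op 2: a = realloc(a, 5) -> a = 0; heap: [0-4 ALLOC][5-30 FREE]
Op 3: free(a) -> (freed a); heap: [0-30 FREE]
Op 4: b = malloc(8) -> b = 0; heap: [0-7 ALLOC][8-30 FREE]
Op 5: b = realloc(b, 14) -> b = 0; heap: [0-13 ALLOC][14-30 FREE]
Op 6: c = malloc(7) -> c = 14; heap: [0-13 ALLOC][14-20 ALLOC][21-30 FREE]
Op 7: c = realloc(c, 4) -> c = 14; heap: [0-13 ALLOC][14-17 ALLOC][18-30 FREE]
free(c): c = 14 -> block [14-17 ALLOC]; mark free, coalesce with adjacent free neighbors -> [0-13 ALLOC][14-30 FREE]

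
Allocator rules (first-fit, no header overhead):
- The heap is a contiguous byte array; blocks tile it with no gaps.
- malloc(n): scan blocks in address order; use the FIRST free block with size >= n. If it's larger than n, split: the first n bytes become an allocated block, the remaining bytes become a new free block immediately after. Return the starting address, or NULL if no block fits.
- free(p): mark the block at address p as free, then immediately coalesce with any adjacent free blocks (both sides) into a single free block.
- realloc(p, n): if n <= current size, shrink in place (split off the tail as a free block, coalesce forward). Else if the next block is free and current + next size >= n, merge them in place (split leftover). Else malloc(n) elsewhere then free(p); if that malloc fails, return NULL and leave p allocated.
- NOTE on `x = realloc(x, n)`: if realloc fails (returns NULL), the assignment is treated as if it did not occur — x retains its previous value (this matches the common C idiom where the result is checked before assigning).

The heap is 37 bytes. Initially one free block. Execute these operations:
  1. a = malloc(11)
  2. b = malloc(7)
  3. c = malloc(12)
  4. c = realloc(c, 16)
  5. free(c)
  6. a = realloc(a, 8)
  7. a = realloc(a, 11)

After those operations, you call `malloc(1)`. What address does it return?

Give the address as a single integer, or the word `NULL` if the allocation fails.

Answer: 18

Derivation:
Op 1: a = malloc(11) -> a = 0; heap: [0-10 ALLOC][11-36 FREE]
Op 2: b = malloc(7) -> b = 11; heap: [0-10 ALLOC][11-17 ALLOC][18-36 FREE]
Op 3: c = malloc(12) -> c = 18; heap: [0-10 ALLOC][11-17 ALLOC][18-29 ALLOC][30-36 FREE]
Op 4: c = realloc(c, 16) -> c = 18; heap: [0-10 ALLOC][11-17 ALLOC][18-33 ALLOC][34-36 FREE]
Op 5: free(c) -> (freed c); heap: [0-10 ALLOC][11-17 ALLOC][18-36 FREE]
Op 6: a = realloc(a, 8) -> a = 0; heap: [0-7 ALLOC][8-10 FREE][11-17 ALLOC][18-36 FREE]
Op 7: a = realloc(a, 11) -> a = 0; heap: [0-10 ALLOC][11-17 ALLOC][18-36 FREE]
malloc(1): first-fit scan over [0-10 ALLOC][11-17 ALLOC][18-36 FREE] -> 18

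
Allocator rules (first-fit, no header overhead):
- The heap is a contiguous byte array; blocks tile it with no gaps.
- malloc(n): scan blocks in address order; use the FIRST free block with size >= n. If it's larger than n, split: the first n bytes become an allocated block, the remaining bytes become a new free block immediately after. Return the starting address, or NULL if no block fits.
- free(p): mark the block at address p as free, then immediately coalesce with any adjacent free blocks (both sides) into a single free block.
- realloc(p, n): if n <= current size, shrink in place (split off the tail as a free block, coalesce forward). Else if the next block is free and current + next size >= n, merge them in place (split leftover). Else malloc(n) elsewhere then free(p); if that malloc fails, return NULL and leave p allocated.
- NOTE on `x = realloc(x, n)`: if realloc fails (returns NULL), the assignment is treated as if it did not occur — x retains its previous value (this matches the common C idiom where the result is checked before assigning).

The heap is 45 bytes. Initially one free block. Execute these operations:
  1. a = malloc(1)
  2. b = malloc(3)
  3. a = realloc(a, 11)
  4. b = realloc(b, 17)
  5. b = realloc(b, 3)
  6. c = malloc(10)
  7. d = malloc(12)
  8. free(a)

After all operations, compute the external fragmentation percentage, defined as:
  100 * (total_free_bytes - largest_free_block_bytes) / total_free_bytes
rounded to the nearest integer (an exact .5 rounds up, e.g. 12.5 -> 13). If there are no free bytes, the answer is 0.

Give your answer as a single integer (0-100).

Op 1: a = malloc(1) -> a = 0; heap: [0-0 ALLOC][1-44 FREE]
Op 2: b = malloc(3) -> b = 1; heap: [0-0 ALLOC][1-3 ALLOC][4-44 FREE]
Op 3: a = realloc(a, 11) -> a = 4; heap: [0-0 FREE][1-3 ALLOC][4-14 ALLOC][15-44 FREE]
Op 4: b = realloc(b, 17) -> b = 15; heap: [0-3 FREE][4-14 ALLOC][15-31 ALLOC][32-44 FREE]
Op 5: b = realloc(b, 3) -> b = 15; heap: [0-3 FREE][4-14 ALLOC][15-17 ALLOC][18-44 FREE]
Op 6: c = malloc(10) -> c = 18; heap: [0-3 FREE][4-14 ALLOC][15-17 ALLOC][18-27 ALLOC][28-44 FREE]
Op 7: d = malloc(12) -> d = 28; heap: [0-3 FREE][4-14 ALLOC][15-17 ALLOC][18-27 ALLOC][28-39 ALLOC][40-44 FREE]
Op 8: free(a) -> (freed a); heap: [0-14 FREE][15-17 ALLOC][18-27 ALLOC][28-39 ALLOC][40-44 FREE]
Free blocks: [15 5] total_free=20 largest=15 -> 100*(20-15)/20 = 500/20 = 25

Answer: 25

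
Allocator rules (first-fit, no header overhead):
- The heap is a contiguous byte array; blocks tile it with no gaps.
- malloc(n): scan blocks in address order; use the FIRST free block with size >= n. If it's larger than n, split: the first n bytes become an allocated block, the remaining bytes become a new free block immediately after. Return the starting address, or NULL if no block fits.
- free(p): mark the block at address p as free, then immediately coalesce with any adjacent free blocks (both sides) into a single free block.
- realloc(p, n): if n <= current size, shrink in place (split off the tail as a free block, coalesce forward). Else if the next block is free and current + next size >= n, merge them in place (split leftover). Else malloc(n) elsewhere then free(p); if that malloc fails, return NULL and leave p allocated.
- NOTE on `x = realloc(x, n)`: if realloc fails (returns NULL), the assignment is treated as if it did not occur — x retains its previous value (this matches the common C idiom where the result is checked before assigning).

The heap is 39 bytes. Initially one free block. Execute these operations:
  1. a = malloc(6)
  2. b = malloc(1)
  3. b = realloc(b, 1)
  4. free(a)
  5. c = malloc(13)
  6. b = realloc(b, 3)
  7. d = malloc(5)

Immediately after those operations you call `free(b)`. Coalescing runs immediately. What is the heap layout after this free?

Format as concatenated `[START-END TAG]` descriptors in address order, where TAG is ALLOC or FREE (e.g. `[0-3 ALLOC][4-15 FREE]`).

Answer: [0-6 FREE][7-19 ALLOC][20-24 ALLOC][25-38 FREE]

Derivation:
Op 1: a = malloc(6) -> a = 0; heap: [0-5 ALLOC][6-38 FREE]
Op 2: b = malloc(1) -> b = 6; heap: [0-5 ALLOC][6-6 ALLOC][7-38 FREE]
Op 3: b = realloc(b, 1) -> b = 6; heap: [0-5 ALLOC][6-6 ALLOC][7-38 FREE]
Op 4: free(a) -> (freed a); heap: [0-5 FREE][6-6 ALLOC][7-38 FREE]
Op 5: c = malloc(13) -> c = 7; heap: [0-5 FREE][6-6 ALLOC][7-19 ALLOC][20-38 FREE]
Op 6: b = realloc(b, 3) -> b = 0; heap: [0-2 ALLOC][3-6 FREE][7-19 ALLOC][20-38 FREE]
Op 7: d = malloc(5) -> d = 20; heap: [0-2 ALLOC][3-6 FREE][7-19 ALLOC][20-24 ALLOC][25-38 FREE]
free(b): b = 0 -> block [0-2 ALLOC]; mark free, coalesce with adjacent free neighbors -> [0-6 FREE][7-19 ALLOC][20-24 ALLOC][25-38 FREE]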